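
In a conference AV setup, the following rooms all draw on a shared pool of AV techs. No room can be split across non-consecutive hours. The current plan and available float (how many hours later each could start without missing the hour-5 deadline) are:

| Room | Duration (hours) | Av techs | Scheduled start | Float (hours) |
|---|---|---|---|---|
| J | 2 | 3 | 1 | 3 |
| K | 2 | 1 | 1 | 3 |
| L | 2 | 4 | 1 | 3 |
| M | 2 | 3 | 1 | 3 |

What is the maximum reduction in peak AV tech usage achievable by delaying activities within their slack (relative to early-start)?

5

Early-start peak: h1:11  h2:11  h3:0  h4:0  h5:0 ⇒ 11.
Leveled (J@1, K@3, L@3, M@1): h1:6  h2:6  h3:5  h4:5  h5:0 ⇒ 6.
Reduction 11 − 6 = 5.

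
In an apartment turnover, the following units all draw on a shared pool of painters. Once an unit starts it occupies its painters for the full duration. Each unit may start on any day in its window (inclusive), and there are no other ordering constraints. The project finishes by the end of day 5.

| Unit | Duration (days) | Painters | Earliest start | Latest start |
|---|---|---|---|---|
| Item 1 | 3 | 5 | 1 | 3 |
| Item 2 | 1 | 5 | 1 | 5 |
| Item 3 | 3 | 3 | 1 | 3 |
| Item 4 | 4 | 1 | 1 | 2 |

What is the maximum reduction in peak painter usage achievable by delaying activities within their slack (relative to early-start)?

5

Early-start peak: d1:14  d2:9  d3:9  d4:1  d5:0 ⇒ 14.
Leveled (Item 1@1, Item 2@4, Item 3@1, Item 4@1): d1:9  d2:9  d3:9  d4:6  d5:0 ⇒ 9.
Reduction 14 − 9 = 5.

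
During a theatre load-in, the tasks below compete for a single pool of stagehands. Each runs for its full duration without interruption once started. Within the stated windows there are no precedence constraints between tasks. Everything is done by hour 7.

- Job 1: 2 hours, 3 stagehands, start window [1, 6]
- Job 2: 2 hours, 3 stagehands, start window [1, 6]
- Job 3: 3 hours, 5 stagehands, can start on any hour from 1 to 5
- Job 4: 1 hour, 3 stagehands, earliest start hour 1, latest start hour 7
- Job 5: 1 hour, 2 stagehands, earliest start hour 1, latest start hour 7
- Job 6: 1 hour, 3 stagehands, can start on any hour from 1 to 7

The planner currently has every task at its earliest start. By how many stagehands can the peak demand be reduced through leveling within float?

Early-start peak: h1:19  h2:11  h3:5  h4:0  h5:0  h6:0  h7:0 ⇒ 19.
Leveled (Job 1@1, Job 2@1, Job 3@3, Job 4@6, Job 5@6, Job 6@7): h1:6  h2:6  h3:5  h4:5  h5:5  h6:5  h7:3 ⇒ 6.
Reduction 19 − 6 = 13.

13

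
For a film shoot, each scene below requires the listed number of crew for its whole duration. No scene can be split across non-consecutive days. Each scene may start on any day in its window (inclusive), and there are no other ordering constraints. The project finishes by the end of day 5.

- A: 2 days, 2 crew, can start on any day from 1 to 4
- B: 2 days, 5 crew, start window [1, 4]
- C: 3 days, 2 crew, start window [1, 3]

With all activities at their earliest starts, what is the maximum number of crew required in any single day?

9

Early-start schedule: A@1, B@1, C@1.
Load per day: day 1: 9, day 2: 9, day 3: 2, day 4: 0, day 5: 0.
Peak is 9.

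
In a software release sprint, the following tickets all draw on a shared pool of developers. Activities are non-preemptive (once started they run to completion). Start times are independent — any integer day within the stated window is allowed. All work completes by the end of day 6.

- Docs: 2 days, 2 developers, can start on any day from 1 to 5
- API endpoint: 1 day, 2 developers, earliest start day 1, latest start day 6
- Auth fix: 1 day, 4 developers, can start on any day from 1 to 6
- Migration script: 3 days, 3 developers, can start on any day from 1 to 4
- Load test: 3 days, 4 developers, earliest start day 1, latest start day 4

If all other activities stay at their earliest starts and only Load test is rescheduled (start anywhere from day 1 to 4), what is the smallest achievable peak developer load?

Load test@1: d1:15  d2:9  d3:7  d4:0  d5:0  d6:0 → peak 15
Load test@2: d1:11  d2:9  d3:7  d4:4  d5:0  d6:0 → peak 11
Load test@3: d1:11  d2:5  d3:7  d4:4  d5:4  d6:0 → peak 11
Load test@4: d1:11  d2:5  d3:3  d4:4  d5:4  d6:4 → peak 11
Best is Load test@2, peak 11.

11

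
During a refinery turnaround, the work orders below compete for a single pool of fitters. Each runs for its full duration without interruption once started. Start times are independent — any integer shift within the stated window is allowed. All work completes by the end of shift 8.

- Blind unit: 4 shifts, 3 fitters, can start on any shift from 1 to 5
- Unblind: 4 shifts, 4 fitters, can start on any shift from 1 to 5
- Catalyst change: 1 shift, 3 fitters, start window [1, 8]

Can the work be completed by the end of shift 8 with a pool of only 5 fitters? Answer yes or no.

The minimum achievable peak is 6; 5 < 6, so no feasible schedule stays within the cap.

no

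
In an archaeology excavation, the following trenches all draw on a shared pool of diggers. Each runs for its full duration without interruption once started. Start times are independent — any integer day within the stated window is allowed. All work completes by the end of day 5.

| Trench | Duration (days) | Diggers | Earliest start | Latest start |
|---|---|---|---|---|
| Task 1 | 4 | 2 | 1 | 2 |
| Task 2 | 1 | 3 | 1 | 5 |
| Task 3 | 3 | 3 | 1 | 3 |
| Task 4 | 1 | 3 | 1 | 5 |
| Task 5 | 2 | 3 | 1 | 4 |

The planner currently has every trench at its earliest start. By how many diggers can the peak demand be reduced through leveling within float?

6

Early-start peak: d1:14  d2:8  d3:5  d4:2  d5:0 ⇒ 14.
Leveled (Task 1@1, Task 2@1, Task 3@1, Task 4@2, Task 5@3): d1:8  d2:8  d3:8  d4:5  d5:0 ⇒ 8.
Reduction 14 − 8 = 6.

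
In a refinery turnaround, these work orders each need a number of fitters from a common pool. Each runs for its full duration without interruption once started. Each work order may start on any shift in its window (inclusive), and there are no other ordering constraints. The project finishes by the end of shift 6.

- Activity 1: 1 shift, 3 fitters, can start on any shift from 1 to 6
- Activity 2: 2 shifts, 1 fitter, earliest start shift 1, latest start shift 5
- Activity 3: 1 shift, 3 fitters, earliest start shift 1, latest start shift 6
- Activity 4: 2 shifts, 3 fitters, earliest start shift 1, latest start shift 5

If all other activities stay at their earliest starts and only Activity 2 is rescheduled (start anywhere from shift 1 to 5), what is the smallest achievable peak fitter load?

Activity 2@1: s1:10  s2:4  s3:0  s4:0  s5:0  s6:0 → peak 10
Activity 2@2: s1:9  s2:4  s3:1  s4:0  s5:0  s6:0 → peak 9
Activity 2@3: s1:9  s2:3  s3:1  s4:1  s5:0  s6:0 → peak 9
Activity 2@4: s1:9  s2:3  s3:0  s4:1  s5:1  s6:0 → peak 9
Activity 2@5: s1:9  s2:3  s3:0  s4:0  s5:1  s6:1 → peak 9
Best is Activity 2@2, peak 9.

9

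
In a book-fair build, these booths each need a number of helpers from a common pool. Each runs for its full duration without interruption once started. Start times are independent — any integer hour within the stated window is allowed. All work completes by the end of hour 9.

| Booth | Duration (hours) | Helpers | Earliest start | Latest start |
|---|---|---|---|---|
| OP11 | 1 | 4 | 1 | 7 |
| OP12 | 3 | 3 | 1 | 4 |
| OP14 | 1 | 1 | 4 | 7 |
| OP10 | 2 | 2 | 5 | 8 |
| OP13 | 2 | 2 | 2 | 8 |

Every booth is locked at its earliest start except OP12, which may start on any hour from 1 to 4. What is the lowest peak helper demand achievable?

5

OP12@1: h1:7  h2:5  h3:5  h4:1  h5:2  h6:2  h7:0  h8:0  h9:0 → peak 7
OP12@2: h1:4  h2:5  h3:5  h4:4  h5:2  h6:2  h7:0  h8:0  h9:0 → peak 5
OP12@3: h1:4  h2:2  h3:5  h4:4  h5:5  h6:2  h7:0  h8:0  h9:0 → peak 5
OP12@4: h1:4  h2:2  h3:2  h4:4  h5:5  h6:5  h7:0  h8:0  h9:0 → peak 5
Best is OP12@2, peak 5.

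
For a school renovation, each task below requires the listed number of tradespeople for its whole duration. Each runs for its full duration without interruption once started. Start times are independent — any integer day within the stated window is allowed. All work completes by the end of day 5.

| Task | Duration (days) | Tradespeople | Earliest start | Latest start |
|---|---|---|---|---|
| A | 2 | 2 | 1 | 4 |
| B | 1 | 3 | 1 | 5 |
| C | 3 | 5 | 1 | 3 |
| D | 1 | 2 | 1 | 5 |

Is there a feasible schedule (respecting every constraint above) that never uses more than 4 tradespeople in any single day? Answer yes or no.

Total tradesperson-days = 24; over 5 days the average is 24/5 > 4, so some day must exceed 4.

no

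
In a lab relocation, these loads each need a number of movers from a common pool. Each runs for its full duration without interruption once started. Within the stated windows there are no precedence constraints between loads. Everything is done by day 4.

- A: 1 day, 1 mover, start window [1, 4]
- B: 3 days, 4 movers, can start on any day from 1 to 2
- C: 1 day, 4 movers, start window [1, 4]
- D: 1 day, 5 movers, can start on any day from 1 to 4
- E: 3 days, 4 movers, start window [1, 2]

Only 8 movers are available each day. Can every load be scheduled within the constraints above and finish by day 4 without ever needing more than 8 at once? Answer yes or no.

Total mover-days = 34; over 4 days the average is 34/4 > 8, so some day must exceed 8.

no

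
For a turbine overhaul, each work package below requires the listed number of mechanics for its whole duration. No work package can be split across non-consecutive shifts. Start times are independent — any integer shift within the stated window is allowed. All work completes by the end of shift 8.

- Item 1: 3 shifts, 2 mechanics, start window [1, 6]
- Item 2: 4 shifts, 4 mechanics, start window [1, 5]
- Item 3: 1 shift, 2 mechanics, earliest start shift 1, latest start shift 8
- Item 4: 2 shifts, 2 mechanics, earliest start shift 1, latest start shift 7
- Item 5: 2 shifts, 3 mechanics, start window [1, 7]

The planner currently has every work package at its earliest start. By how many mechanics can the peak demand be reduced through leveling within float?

8

Early-start peak: s1:13  s2:11  s3:6  s4:4  s5:0  s6:0  s7:0  s8:0 ⇒ 13.
Leveled (Item 1@1, Item 2@5, Item 3@4, Item 4@1, Item 5@3): s1:4  s2:4  s3:5  s4:5  s5:4  s6:4  s7:4  s8:4 ⇒ 5.
Reduction 13 − 5 = 8.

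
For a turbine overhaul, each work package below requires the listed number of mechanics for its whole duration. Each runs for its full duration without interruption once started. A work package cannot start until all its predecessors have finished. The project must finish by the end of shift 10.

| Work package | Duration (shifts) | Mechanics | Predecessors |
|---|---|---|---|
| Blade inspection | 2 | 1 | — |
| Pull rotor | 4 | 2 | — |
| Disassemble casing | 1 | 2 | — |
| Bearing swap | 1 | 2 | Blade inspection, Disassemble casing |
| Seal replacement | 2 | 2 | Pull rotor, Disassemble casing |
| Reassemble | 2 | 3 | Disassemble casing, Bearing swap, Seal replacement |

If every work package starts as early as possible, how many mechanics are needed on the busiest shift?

5

Early-start schedule: Blade inspection@1, Pull rotor@1, Disassemble casing@1, Bearing swap@3, Seal replacement@5, Reassemble@7.
Load per shift: shift 1: 5, shift 2: 3, shift 3: 4, shift 4: 2, shift 5: 2, shift 6: 2, shift 7: 3, shift 8: 3, shift 9: 0, shift 10: 0.
Peak is 5.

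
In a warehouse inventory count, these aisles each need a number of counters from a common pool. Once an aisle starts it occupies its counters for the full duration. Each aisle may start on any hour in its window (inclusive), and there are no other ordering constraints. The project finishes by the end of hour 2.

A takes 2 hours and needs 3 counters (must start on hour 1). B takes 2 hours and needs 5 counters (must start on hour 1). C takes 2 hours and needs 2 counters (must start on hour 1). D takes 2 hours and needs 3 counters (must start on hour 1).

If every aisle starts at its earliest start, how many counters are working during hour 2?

13

At early start, hour 2 has: A, B, C, D.
Demand: 3 + 5 + 2 + 3 = 13.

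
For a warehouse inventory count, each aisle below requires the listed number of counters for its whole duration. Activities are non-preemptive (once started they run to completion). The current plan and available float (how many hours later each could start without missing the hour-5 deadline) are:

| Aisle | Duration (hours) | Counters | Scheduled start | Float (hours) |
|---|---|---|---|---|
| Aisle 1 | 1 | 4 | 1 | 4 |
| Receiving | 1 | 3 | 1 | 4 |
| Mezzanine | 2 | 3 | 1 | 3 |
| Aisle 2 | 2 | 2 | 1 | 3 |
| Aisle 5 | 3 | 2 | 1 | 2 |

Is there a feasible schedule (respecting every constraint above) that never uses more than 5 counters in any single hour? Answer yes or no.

Schedule Aisle 1@1, Receiving@2, Mezzanine@4, Aisle 2@2, Aisle 5@3: h1:4  h2:5  h3:4  h4:5  h5:5 — peak 5 ≤ 5.

yes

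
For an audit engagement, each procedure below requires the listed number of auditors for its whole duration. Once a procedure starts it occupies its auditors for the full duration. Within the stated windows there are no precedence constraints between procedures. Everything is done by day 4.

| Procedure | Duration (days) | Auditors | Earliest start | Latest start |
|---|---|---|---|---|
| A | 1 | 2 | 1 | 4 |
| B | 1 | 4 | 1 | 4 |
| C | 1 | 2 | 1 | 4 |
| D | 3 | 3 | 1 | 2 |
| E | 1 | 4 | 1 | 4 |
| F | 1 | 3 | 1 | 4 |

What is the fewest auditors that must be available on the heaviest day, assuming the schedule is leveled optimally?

7

Early-start (A@1, B@1, C@1, D@1, E@1, F@1) gives peak 18: d1:18  d2:3  d3:3  d4:0.
Shift C→2, D→2, E→3, F→4.
Schedule A@1, B@1, C@2, D@2, E@3, F@4: d1:6  d2:5  d3:7  d4:6 — peak 7.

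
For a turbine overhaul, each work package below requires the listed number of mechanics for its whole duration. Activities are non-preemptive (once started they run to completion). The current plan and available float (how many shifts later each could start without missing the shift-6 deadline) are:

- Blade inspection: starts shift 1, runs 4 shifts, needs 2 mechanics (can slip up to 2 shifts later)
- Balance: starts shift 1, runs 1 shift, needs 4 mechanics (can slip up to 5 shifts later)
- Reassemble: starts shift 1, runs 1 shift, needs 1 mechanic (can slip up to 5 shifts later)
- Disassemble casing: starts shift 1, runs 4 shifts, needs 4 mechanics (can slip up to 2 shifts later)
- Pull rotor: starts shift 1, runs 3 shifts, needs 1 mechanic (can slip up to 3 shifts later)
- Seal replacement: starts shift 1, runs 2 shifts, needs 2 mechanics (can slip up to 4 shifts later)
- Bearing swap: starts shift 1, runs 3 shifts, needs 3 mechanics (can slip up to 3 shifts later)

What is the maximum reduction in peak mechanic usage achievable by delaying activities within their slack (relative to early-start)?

Early-start peak: s1:17  s2:12  s3:10  s4:6  s5:0  s6:0 ⇒ 17.
Leveled (Blade inspection@1, Balance@1, Reassemble@1, Disassemble casing@2, Pull rotor@1, Seal replacement@2, Bearing swap@4): s1:8  s2:9  s3:9  s4:9  s5:7  s6:3 ⇒ 9.
Reduction 17 − 9 = 8.

8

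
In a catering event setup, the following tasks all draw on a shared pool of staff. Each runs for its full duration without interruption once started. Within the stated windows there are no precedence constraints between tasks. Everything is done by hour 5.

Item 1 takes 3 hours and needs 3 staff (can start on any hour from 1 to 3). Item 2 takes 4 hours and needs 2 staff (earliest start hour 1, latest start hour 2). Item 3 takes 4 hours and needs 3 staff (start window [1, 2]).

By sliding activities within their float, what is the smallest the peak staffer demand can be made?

Schedule Item 1@1, Item 2@1, Item 3@1: h1:8  h2:8  h3:8  h4:5  h5:0 — peak 8.
No arrangement of the 12 feasible schedules does better.

8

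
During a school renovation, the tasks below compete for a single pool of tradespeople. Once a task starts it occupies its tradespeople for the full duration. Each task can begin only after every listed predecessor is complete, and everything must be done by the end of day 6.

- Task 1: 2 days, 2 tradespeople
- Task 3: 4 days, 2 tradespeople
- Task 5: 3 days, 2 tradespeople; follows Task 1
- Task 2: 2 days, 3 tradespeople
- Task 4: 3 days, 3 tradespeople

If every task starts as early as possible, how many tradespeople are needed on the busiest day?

10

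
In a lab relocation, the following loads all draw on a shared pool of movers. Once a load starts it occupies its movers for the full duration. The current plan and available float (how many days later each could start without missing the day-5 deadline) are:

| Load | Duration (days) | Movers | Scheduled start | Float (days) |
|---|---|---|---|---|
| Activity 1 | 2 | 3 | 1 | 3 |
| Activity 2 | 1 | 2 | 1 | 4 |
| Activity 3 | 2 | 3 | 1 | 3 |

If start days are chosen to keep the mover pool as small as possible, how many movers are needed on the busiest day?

Early-start (Activity 1@1, Activity 2@1, Activity 3@1) gives peak 8: d1:8  d2:6  d3:0  d4:0  d5:0.
Shift Activity 2→3, Activity 3→4.
Schedule Activity 1@1, Activity 2@3, Activity 3@4: d1:3  d2:3  d3:2  d4:3  d5:3 — peak 3.
Total mover-days = 14 over 5 days ⇒ peak ≥ ⌈14/5⌉ = 3, so 3 is optimal.

3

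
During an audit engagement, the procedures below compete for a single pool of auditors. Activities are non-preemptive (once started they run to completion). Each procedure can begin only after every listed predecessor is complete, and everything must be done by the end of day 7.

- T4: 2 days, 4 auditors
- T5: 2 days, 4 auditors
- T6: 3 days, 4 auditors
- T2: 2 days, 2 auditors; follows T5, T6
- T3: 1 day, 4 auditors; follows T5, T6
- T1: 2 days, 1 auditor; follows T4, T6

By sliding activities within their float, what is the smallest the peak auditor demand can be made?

8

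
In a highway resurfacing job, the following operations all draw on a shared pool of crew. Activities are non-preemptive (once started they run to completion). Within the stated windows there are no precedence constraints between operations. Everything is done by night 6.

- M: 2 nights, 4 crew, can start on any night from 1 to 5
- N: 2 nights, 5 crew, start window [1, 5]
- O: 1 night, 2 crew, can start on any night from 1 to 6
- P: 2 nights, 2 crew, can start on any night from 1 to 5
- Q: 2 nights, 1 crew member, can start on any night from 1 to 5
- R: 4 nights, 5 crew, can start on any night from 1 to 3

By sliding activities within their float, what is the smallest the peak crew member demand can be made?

9

Early-start (M@1, N@1, O@1, P@1, Q@1, R@1) gives peak 19: n1:19  n2:17  n3:5  n4:5  n5:0  n6:0.
Shift O→3, P→3, Q→4, R→3.
Schedule M@1, N@1, O@3, P@3, Q@4, R@3: n1:9  n2:9  n3:9  n4:8  n5:6  n6:5 — peak 9.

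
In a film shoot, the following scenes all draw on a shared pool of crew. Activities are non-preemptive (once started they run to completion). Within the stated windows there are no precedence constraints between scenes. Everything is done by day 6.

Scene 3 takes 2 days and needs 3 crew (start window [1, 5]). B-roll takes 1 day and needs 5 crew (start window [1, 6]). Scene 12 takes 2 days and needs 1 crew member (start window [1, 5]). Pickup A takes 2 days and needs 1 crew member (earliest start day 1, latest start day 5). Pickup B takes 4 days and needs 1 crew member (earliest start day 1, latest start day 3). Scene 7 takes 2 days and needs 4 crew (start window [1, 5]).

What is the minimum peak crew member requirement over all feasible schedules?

Early-start (Scene 3@1, B-roll@1, Scene 12@1, Pickup A@1, Pickup B@1, Scene 7@1) gives peak 15: d1:15  d2:10  d3:1  d4:1  d5:0  d6:0.
Shift B-roll→3, Scene 7→4.
Schedule Scene 3@1, B-roll@3, Scene 12@1, Pickup A@1, Pickup B@1, Scene 7@4: d1:6  d2:6  d3:6  d4:5  d5:4  d6:0 — peak 6.

6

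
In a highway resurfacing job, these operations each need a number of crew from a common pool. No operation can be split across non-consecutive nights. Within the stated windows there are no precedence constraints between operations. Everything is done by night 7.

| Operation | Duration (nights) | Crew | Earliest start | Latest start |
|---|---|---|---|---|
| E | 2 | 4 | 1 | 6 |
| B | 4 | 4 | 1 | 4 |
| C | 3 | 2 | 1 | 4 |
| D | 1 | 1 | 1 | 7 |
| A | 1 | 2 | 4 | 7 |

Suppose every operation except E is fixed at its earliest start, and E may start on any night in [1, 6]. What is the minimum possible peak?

7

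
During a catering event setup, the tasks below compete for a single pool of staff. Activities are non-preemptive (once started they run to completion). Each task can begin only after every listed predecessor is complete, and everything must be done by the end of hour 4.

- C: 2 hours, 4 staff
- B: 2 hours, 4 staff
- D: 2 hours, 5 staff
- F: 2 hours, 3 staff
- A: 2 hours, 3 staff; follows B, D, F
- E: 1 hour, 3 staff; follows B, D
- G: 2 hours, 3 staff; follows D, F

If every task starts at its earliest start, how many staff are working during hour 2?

At early start, hour 2 has: C, B, D, F.
Demand: 4 + 4 + 5 + 3 = 16.

16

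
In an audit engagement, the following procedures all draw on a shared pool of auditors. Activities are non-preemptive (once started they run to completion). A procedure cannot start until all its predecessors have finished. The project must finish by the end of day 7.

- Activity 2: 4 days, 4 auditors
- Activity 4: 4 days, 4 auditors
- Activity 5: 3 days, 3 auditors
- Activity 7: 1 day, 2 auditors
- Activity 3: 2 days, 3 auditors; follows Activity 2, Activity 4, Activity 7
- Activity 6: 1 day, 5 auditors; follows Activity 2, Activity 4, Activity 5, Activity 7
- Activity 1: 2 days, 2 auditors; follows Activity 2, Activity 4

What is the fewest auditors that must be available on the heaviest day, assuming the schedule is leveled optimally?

Early-start (Activity 2@1, Activity 4@1, Activity 5@1, Activity 7@1, Activity 3@5, Activity 6@5, Activity 1@5) gives peak 13: d1:13  d2:11  d3:11  d4:8  d5:10  d6:5  d7:0.
Shift Activity 7→4.
Schedule Activity 2@1, Activity 4@1, Activity 5@1, Activity 7@4, Activity 3@5, Activity 6@5, Activity 1@5: d1:11  d2:11  d3:11  d4:10  d5:10  d6:5  d7:0 — peak 11.

11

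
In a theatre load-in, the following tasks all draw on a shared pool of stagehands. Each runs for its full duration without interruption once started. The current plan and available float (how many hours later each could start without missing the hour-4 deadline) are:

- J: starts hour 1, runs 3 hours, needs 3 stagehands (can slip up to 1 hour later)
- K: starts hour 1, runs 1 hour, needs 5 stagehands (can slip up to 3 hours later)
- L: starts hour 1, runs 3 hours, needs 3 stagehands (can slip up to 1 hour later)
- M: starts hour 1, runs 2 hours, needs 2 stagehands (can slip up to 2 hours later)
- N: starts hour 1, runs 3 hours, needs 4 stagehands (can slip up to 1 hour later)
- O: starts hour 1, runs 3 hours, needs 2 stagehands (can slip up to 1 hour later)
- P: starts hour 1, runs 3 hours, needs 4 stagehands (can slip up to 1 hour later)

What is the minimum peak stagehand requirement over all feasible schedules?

Early-start (J@1, K@1, L@1, M@1, N@1, O@1, P@1) gives peak 23: h1:23  h2:18  h3:16  h4:0.
Shift O→2, P→2.
Schedule J@1, K@1, L@1, M@1, N@1, O@2, P@2: h1:17  h2:18  h3:16  h4:6 — peak 18.

18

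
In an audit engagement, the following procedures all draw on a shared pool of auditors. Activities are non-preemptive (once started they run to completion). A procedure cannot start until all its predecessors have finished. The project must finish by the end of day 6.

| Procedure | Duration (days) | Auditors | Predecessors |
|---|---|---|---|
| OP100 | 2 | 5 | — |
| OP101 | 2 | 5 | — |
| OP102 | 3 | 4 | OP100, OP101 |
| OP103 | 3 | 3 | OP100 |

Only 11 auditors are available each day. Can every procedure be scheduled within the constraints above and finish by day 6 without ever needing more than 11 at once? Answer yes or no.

yes

Schedule OP100@1, OP101@1, OP102@3, OP103@3: d1:10  d2:10  d3:7  d4:7  d5:7  d6:0 — peak 10 ≤ 11.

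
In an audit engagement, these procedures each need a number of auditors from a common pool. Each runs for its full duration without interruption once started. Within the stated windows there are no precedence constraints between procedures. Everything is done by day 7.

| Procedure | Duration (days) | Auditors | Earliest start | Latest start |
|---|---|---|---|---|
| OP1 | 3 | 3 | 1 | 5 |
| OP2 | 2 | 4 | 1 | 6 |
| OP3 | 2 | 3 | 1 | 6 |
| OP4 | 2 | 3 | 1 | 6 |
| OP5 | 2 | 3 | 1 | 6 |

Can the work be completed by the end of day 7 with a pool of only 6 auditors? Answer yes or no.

yes

Schedule OP1@1, OP2@4, OP3@1, OP4@6, OP5@6: d1:6  d2:6  d3:3  d4:4  d5:4  d6:6  d7:6 — peak 6 ≤ 6.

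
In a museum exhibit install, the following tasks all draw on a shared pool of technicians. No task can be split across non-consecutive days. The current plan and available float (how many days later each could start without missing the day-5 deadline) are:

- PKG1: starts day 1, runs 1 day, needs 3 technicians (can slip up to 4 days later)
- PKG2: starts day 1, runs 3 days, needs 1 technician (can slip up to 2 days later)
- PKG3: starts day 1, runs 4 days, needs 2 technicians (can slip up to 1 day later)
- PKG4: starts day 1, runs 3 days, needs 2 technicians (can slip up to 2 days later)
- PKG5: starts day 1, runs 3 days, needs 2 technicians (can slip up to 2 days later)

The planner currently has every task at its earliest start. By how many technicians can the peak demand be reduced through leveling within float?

Early-start peak: d1:10  d2:7  d3:7  d4:2  d5:0 ⇒ 10.
Leveled (PKG1@1, PKG2@1, PKG3@1, PKG4@2, PKG5@2): d1:6  d2:7  d3:7  d4:6  d5:0 ⇒ 7.
Reduction 10 − 7 = 3.

3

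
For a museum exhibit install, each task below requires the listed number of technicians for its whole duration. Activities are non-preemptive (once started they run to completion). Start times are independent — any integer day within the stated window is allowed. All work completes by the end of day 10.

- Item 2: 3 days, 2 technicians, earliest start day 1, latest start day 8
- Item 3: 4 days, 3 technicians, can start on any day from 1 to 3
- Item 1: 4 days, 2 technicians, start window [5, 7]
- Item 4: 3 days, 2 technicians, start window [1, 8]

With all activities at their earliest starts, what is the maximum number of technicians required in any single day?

7

Early-start schedule: Item 2@1, Item 3@1, Item 1@5, Item 4@1.
Load per day: day 1: 7, day 2: 7, day 3: 7, day 4: 3, day 5: 2, day 6: 2, day 7: 2, day 8: 2, day 9: 0, day 10: 0.
Peak is 7.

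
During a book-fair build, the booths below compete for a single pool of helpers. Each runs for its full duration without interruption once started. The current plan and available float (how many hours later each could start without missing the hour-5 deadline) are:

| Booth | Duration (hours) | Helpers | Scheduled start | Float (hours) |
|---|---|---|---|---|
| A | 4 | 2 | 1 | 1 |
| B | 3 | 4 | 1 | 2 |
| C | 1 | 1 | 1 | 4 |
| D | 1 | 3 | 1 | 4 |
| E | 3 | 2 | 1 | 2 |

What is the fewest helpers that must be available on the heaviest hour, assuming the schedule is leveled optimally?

8

Early-start (A@1, B@1, C@1, D@1, E@1) gives peak 12: h1:12  h2:8  h3:8  h4:2  h5:0.
Shift D→4, E→2.
Schedule A@1, B@1, C@1, D@4, E@2: h1:7  h2:8  h3:8  h4:7  h5:0 — peak 8.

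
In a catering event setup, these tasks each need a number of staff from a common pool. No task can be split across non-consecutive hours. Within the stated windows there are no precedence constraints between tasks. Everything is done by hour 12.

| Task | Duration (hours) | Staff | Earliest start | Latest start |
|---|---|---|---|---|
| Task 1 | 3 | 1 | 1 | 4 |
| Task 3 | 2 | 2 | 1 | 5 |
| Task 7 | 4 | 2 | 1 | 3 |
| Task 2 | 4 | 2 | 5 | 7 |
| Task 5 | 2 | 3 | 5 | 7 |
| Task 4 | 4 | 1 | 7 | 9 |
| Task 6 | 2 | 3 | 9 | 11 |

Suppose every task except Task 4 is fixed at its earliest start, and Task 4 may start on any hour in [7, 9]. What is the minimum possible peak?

Task 4@7: h1:5  h2:5  h3:3  h4:2  h5:5  h6:5  h7:3  h8:3  h9:4  h10:4  h11:0  h12:0 → peak 5
Task 4@8: h1:5  h2:5  h3:3  h4:2  h5:5  h6:5  h7:2  h8:3  h9:4  h10:4  h11:1  h12:0 → peak 5
Task 4@9: h1:5  h2:5  h3:3  h4:2  h5:5  h6:5  h7:2  h8:2  h9:4  h10:4  h11:1  h12:1 → peak 5
Best is Task 4@7, peak 5.

5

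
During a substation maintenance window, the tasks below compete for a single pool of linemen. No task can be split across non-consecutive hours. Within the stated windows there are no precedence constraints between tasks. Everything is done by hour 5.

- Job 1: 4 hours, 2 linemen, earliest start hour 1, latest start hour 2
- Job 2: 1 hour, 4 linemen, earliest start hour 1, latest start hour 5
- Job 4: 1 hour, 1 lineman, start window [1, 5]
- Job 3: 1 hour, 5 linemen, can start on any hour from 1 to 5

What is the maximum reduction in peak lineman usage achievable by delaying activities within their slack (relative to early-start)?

6

Early-start peak: h1:12  h2:2  h3:2  h4:2  h5:0 ⇒ 12.
Leveled (Job 1@1, Job 2@1, Job 4@2, Job 3@5): h1:6  h2:3  h3:2  h4:2  h5:5 ⇒ 6.
Reduction 12 − 6 = 6.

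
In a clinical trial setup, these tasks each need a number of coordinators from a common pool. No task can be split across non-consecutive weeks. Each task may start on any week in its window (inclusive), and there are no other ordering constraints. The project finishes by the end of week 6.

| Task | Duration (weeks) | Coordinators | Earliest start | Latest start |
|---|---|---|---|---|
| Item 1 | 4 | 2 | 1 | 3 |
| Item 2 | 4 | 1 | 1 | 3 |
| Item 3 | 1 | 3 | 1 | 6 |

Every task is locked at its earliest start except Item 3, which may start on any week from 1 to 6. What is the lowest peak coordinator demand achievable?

3

Item 3@1: w1:6  w2:3  w3:3  w4:3  w5:0  w6:0 → peak 6
Item 3@2: w1:3  w2:6  w3:3  w4:3  w5:0  w6:0 → peak 6
Item 3@3: w1:3  w2:3  w3:6  w4:3  w5:0  w6:0 → peak 6
Item 3@4: w1:3  w2:3  w3:3  w4:6  w5:0  w6:0 → peak 6
Item 3@5: w1:3  w2:3  w3:3  w4:3  w5:3  w6:0 → peak 3
Item 3@6: w1:3  w2:3  w3:3  w4:3  w5:0  w6:3 → peak 3
Best is Item 3@5, peak 3.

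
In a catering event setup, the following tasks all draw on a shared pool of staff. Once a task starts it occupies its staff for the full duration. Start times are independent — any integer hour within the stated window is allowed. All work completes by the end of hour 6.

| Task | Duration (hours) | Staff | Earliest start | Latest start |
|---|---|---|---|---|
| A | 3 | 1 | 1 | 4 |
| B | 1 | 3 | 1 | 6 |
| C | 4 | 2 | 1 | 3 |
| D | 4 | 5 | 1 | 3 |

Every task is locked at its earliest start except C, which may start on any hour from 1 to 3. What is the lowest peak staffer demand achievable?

C@1: h1:11  h2:8  h3:8  h4:7  h5:0  h6:0 → peak 11
C@2: h1:9  h2:8  h3:8  h4:7  h5:2  h6:0 → peak 9
C@3: h1:9  h2:6  h3:8  h4:7  h5:2  h6:2 → peak 9
Best is C@2, peak 9.

9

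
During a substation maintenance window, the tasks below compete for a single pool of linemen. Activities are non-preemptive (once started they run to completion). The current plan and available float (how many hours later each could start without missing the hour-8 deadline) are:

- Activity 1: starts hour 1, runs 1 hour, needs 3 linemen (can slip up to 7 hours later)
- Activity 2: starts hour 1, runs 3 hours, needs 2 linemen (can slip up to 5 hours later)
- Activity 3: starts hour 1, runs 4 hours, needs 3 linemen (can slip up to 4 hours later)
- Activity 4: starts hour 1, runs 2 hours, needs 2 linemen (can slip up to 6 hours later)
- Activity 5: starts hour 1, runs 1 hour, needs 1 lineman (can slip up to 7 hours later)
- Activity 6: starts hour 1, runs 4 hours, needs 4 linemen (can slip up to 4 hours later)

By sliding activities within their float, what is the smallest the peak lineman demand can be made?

Early-start (Activity 1@1, Activity 2@1, Activity 3@1, Activity 4@1, Activity 5@1, Activity 6@1) gives peak 15: h1:15  h2:11  h3:9  h4:7  h5:0  h6:0  h7:0  h8:0.
Shift Activity 2→2, Activity 4→5, Activity 5→2, Activity 6→5.
Schedule Activity 1@1, Activity 2@2, Activity 3@1, Activity 4@5, Activity 5@2, Activity 6@5: h1:6  h2:6  h3:5  h4:5  h5:6  h6:6  h7:4  h8:4 — peak 6.
Total lineman-hours = 42 over 8 hours ⇒ peak ≥ ⌈42/8⌉ = 6, so 6 is optimal.

6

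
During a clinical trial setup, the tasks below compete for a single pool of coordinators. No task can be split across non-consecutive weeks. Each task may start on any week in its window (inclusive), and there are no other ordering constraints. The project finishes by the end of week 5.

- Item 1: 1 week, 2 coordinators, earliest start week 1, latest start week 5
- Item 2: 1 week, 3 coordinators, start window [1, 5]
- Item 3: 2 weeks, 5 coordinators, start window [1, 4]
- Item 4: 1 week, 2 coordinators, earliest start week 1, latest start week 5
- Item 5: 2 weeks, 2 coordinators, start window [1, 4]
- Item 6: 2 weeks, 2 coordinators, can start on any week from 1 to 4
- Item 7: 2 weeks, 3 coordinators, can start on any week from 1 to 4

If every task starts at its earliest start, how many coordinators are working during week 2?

At early start, week 2 has: Item 3, Item 5, Item 6, Item 7.
Demand: 5 + 2 + 2 + 3 = 12.

12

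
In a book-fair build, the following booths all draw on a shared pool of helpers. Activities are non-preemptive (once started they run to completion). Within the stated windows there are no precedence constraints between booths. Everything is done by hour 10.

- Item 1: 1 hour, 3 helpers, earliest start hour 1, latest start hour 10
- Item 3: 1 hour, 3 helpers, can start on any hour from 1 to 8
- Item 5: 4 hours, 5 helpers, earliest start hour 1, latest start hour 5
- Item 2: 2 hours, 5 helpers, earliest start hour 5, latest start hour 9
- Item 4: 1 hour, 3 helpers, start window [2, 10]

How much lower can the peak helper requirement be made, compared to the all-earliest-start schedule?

Early-start peak: h1:11  h2:8  h3:5  h4:5  h5:5  h6:5  h7:0  h8:0  h9:0  h10:0 ⇒ 11.
Leveled (Item 1@1, Item 3@2, Item 5@3, Item 2@7, Item 4@9): h1:3  h2:3  h3:5  h4:5  h5:5  h6:5  h7:5  h8:5  h9:3  h10:0 ⇒ 5.
Reduction 11 − 5 = 6.

6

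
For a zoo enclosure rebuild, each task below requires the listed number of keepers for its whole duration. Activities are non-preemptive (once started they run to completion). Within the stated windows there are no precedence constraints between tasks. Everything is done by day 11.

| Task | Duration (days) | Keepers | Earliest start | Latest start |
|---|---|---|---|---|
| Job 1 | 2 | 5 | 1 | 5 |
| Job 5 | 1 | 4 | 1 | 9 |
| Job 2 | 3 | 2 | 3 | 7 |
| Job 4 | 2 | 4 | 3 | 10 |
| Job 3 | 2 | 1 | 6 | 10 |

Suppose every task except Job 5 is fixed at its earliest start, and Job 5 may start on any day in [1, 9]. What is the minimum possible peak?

6

Job 5@1: d1:9  d2:5  d3:6  d4:6  d5:2  d6:1  d7:1  d8:0  d9:0  d10:0  d11:0 → peak 9
Job 5@2: d1:5  d2:9  d3:6  d4:6  d5:2  d6:1  d7:1  d8:0  d9:0  d10:0  d11:0 → peak 9
Job 5@3: d1:5  d2:5  d3:10  d4:6  d5:2  d6:1  d7:1  d8:0  d9:0  d10:0  d11:0 → peak 10
Job 5@4: d1:5  d2:5  d3:6  d4:10  d5:2  d6:1  d7:1  d8:0  d9:0  d10:0  d11:0 → peak 10
Job 5@5: d1:5  d2:5  d3:6  d4:6  d5:6  d6:1  d7:1  d8:0  d9:0  d10:0  d11:0 → peak 6
Job 5@6: d1:5  d2:5  d3:6  d4:6  d5:2  d6:5  d7:1  d8:0  d9:0  d10:0  d11:0 → peak 6
Job 5@7: d1:5  d2:5  d3:6  d4:6  d5:2  d6:1  d7:5  d8:0  d9:0  d10:0  d11:0 → peak 6
Job 5@8: d1:5  d2:5  d3:6  d4:6  d5:2  d6:1  d7:1  d8:4  d9:0  d10:0  d11:0 → peak 6
Job 5@9: d1:5  d2:5  d3:6  d4:6  d5:2  d6:1  d7:1  d8:0  d9:4  d10:0  d11:0 → peak 6
Best is Job 5@5, peak 6.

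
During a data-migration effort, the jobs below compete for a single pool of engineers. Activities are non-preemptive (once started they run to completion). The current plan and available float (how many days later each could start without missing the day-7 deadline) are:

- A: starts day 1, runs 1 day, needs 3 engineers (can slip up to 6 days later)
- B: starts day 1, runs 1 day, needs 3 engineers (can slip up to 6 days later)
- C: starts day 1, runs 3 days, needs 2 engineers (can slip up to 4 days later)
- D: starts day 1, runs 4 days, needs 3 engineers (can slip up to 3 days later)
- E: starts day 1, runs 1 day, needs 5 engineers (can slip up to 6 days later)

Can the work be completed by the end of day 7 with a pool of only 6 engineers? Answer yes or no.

Schedule A@1, B@2, C@1, D@3, E@7: d1:5  d2:5  d3:5  d4:3  d5:3  d6:3  d7:5 — peak 5 ≤ 6.

yes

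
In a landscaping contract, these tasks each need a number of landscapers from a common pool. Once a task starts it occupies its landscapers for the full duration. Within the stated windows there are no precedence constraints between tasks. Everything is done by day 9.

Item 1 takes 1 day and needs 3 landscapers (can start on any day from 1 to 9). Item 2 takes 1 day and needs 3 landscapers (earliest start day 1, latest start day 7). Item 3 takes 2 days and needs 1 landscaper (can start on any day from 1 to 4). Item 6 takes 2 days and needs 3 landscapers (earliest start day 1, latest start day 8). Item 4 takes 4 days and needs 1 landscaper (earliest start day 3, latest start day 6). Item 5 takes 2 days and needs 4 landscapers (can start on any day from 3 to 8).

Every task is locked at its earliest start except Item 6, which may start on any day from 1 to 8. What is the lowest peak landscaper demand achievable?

7

Item 6@1: d1:10  d2:4  d3:5  d4:5  d5:1  d6:1  d7:0  d8:0  d9:0 → peak 10
Item 6@2: d1:7  d2:4  d3:8  d4:5  d5:1  d6:1  d7:0  d8:0  d9:0 → peak 8
Item 6@3: d1:7  d2:1  d3:8  d4:8  d5:1  d6:1  d7:0  d8:0  d9:0 → peak 8
Item 6@4: d1:7  d2:1  d3:5  d4:8  d5:4  d6:1  d7:0  d8:0  d9:0 → peak 8
Item 6@5: d1:7  d2:1  d3:5  d4:5  d5:4  d6:4  d7:0  d8:0  d9:0 → peak 7
Item 6@6: d1:7  d2:1  d3:5  d4:5  d5:1  d6:4  d7:3  d8:0  d9:0 → peak 7
Item 6@7: d1:7  d2:1  d3:5  d4:5  d5:1  d6:1  d7:3  d8:3  d9:0 → peak 7
Item 6@8: d1:7  d2:1  d3:5  d4:5  d5:1  d6:1  d7:0  d8:3  d9:3 → peak 7
Best is Item 6@5, peak 7.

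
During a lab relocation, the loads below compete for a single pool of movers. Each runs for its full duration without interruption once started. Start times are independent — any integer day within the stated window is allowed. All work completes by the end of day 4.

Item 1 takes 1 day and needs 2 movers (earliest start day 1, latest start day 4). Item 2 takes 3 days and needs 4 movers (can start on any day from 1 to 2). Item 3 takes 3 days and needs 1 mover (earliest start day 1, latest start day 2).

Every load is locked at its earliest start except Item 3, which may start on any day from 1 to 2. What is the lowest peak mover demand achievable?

6

Item 3@1: d1:7  d2:5  d3:5  d4:0 → peak 7
Item 3@2: d1:6  d2:5  d3:5  d4:1 → peak 6
Best is Item 3@2, peak 6.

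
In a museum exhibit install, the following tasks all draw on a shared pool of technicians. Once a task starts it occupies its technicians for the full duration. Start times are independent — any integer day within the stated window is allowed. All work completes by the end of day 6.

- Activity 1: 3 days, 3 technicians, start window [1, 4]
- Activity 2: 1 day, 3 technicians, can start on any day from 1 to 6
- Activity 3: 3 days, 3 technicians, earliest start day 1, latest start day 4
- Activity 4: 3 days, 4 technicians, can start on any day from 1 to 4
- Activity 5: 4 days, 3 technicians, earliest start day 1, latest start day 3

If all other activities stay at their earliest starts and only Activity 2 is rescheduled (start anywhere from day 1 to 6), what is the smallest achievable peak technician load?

13

Activity 2@1: d1:16  d2:13  d3:13  d4:3  d5:0  d6:0 → peak 16
Activity 2@2: d1:13  d2:16  d3:13  d4:3  d5:0  d6:0 → peak 16
Activity 2@3: d1:13  d2:13  d3:16  d4:3  d5:0  d6:0 → peak 16
Activity 2@4: d1:13  d2:13  d3:13  d4:6  d5:0  d6:0 → peak 13
Activity 2@5: d1:13  d2:13  d3:13  d4:3  d5:3  d6:0 → peak 13
Activity 2@6: d1:13  d2:13  d3:13  d4:3  d5:0  d6:3 → peak 13
Best is Activity 2@4, peak 13.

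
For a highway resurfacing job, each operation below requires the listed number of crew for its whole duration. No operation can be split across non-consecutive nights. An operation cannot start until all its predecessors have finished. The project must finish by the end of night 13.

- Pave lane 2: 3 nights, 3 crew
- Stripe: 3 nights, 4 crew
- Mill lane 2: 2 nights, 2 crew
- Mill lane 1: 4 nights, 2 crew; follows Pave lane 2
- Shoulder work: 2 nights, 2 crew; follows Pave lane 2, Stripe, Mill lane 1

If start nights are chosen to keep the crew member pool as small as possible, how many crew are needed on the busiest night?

Early-start (Pave lane 2@1, Stripe@1, Mill lane 2@1, Mill lane 1@4, Shoulder work@8) gives peak 9: n1:9  n2:9  n3:7  n4:2  n5:2  n6:2  n7:2  n8:2  n9:2  n10:0  n11:0  n12:0  n13:0.
Shift Stripe→4, Mill lane 2→7, Mill lane 1→7, Shoulder work→11.
Schedule Pave lane 2@1, Stripe@4, Mill lane 2@7, Mill lane 1@7, Shoulder work@11: n1:3  n2:3  n3:3  n4:4  n5:4  n6:4  n7:4  n8:4  n9:2  n10:2  n11:2  n12:2  n13:0 — peak 4.

4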